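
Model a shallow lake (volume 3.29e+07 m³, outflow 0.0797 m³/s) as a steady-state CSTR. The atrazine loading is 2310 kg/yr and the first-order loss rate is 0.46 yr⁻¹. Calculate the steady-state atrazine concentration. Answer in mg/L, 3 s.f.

0.131 mg/L

Outflow Q = 0.0797 m³/s × 3.156e+07 s/yr = 2.515e+06 m³/yr.
Steady-state CSTR mass balance: W = Q·C + k·V·C, so C = W/(Q + kV).
Q + kV = 2.515e+06 + 0.46·3.29e+07 = 1.765e+07 m³/yr.
C = 2310/1.765e+07 = 0.0001309 kg/m³ = 0.1309 mg/L.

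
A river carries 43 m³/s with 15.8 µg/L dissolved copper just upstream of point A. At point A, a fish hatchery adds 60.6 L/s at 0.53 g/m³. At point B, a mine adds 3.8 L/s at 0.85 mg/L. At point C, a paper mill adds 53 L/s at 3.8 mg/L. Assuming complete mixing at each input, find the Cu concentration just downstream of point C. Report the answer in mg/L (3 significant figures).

0.0212 mg/L

15.8 µg/L = 0.0158 mg/L.
60.6 L/s = 0.0606 m³/s.
After input A: C = (43·0.0158 + 0.0606·0.53) / 43.06 = 0.01652 mg/L.
3.8 L/s = 0.0038 m³/s.
After input B: C = (43.06·0.01652 + 0.0038·0.85) / 43.06 = 0.0166 mg/L.
53 L/s = 0.053 m³/s.
After input C: C = (43.06·0.0166 + 0.053·3.8) / 43.12 = 0.02125 mg/L.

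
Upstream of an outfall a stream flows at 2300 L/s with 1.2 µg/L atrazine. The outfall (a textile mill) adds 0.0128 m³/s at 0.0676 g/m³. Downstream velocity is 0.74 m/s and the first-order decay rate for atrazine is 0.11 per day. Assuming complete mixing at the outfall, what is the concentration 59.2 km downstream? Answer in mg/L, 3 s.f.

0.00142 mg/L

2300 L/s = 2.3 m³/s.
1.2 µg/L = 0.0012 mg/L.
After complete mixing, C₀ = (0.0128·0.0676 + 2.3·0.0012) / 2.313 = 0.001567 mg/L.
Travel time t = 5.92e+04 m / 0.74 m/s = 8e+04 s = 0.9259 d.
C = 0.001567·exp(−0.11·0.9259) = 0.001567·0.9032 = 0.001416 mg/L.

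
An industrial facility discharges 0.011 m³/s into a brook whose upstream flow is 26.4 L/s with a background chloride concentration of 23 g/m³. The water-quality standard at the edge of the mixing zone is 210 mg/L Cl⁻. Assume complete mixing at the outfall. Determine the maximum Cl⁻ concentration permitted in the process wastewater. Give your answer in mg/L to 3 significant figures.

659 mg/L

26.4 L/s = 0.0264 m³/s.
Mass balance: 210·0.0374 = 0.011·Cₑ + 0.0264·23.
Cₑ = (7.854 − 0.6072) / 0.011 = 658.8 mg/L.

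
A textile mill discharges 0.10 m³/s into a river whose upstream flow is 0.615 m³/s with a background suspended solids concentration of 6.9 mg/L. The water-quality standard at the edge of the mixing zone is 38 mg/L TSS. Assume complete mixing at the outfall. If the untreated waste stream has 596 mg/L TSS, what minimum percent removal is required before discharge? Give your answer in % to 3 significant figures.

61.5 %

Mass balance: 38·0.715 = 0.1·Cₑ + 0.615·6.9.
Cₑ = (27.17 − 4.244) / 0.1 = 229.3 mg/L.
Required removal = 1 − 229.3/596 = 61.53 %.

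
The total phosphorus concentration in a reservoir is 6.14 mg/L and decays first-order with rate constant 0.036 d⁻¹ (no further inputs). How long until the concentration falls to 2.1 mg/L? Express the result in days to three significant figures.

29.8 d

t = ln(C₀/C)/k = ln(6.14/2.1)/0.036 = 1.073/0.036 = 29.8 d.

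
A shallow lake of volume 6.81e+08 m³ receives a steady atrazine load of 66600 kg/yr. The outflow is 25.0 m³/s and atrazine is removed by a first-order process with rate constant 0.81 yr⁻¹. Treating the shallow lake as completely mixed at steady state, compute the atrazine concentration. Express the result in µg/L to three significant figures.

49.7 µg/L

Outflow Q = 25.0 m³/s × 3.156e+07 s/yr = 7.889e+08 m³/yr.
Steady-state CSTR mass balance: W = Q·C + k·V·C, so C = W/(Q + kV).
Q + kV = 7.889e+08 + 0.81·6.81e+08 = 1.341e+09 m³/yr.
C = 66600/1.341e+09 = 4.968e-05 kg/m³ = 0.04968 mg/L = 49.68 µg/L.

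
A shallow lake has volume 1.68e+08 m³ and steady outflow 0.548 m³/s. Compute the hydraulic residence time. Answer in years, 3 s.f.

Q = 0.548 m³/s × 3.156e+07 s/yr = 1.729e+07 m³/yr.
Hydraulic residence time τ = V/Q = 1.68e+08/1.729e+07 = 9.715 yr.

9.71 yr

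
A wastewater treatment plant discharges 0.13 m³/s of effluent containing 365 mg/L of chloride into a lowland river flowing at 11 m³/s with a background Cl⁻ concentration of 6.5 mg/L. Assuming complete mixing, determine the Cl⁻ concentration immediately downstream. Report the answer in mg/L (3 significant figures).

10.7 mg/L

By mass balance at complete mixing, C = (0.13·365 + 11·6.5) / (0.13 + 11) = 119/11.13 = 10.69 mg/L.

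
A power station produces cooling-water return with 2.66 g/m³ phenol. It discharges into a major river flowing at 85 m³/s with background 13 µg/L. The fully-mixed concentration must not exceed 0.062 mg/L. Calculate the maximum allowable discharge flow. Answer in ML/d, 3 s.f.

13 µg/L = 0.013 mg/L.
Mass balance at complete mixing: C_std·(Q_w + Q_r) = Q_w·C_e + Q_r·C_b.
Rearranging, Q_w = Q_r·(C_std − C_b)/(C_e − C_std) = 85·(0.062 − 0.013) / (2.66 − 0.062) = 1.603 m³/s.
= 138.5 ML/d.

139 ML/d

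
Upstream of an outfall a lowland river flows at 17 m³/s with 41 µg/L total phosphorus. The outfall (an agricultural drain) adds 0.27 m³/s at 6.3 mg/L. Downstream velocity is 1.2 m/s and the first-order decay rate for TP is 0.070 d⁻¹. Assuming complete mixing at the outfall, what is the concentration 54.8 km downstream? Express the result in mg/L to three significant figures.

0.134 mg/L

41 µg/L = 0.041 mg/L.
After complete mixing, C₀ = (0.27·6.3 + 17·0.041) / 17.27 = 0.1389 mg/L.
Travel time t = 5.48e+04 m / 1.2 m/s = 4.567e+04 s = 0.5285 d.
C = 0.1389·exp(−0.070·0.5285) = 0.1389·0.9637 = 0.1338 mg/L.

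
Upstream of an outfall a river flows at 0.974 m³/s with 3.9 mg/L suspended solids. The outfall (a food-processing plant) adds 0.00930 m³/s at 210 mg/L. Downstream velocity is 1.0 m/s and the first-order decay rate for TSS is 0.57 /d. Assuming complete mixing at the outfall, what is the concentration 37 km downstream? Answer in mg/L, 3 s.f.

After complete mixing, C₀ = (0.0093·210 + 0.974·3.9) / 0.9833 = 5.849 mg/L.
Travel time t = 3.7e+04 m / 1.0 m/s = 3.7e+04 s = 0.4282 d.
C = 5.849·exp(−0.57·0.4282) = 5.849·0.7834 = 4.582 mg/L.

4.58 mg/L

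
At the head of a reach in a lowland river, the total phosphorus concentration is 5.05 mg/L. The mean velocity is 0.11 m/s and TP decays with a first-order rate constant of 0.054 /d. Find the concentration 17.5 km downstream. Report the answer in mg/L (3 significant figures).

4.57 mg/L

Travel time t = 17.5 km / 0.11 m/s = 1.75e+04/0.11 = 1.591e+05 s = 1.841 d.
First-order decay: C = 5.05·exp(−0.054·1.841) = 5.05·0.9054 = 4.572 mg/L.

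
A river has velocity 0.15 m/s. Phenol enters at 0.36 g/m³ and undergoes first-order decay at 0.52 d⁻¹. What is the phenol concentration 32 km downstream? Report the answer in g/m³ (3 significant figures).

Travel time t = 32 km / 0.15 m/s = 3.2e+04/0.15 = 2.133e+05 s = 2.469 d.
First-order decay: C = 0.36·exp(−0.52·2.469) = 0.36·0.2769 = 0.0997 g/m³.

0.0997 g/m³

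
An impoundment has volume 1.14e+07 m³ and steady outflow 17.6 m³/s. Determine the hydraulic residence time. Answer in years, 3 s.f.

Q = 17.6 m³/s × 3.156e+07 s/yr = 5.554e+08 m³/yr.
Hydraulic residence time τ = V/Q = 1.14e+07/5.554e+08 = 0.02053 yr.

0.0205 yr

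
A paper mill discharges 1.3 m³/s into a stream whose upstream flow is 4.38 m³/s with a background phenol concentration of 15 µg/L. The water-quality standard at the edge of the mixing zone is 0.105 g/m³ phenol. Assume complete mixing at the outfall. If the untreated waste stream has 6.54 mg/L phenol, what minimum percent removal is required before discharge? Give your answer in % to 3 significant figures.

15 µg/L = 0.015 mg/L.
Mass balance: 0.105·5.68 = 1.3·Cₑ + 4.38·0.015.
Cₑ = (0.5964 − 0.0657) / 1.3 = 0.4082 mg/L.
Required removal = 1 − 0.4082/6.54 = 93.76 %.

93.8 %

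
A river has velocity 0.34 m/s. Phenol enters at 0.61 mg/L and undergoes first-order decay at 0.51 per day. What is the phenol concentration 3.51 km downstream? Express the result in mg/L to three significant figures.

0.574 mg/L

Travel time t = 3.51 km / 0.34 m/s = 3510/0.34 = 1.032e+04 s = 0.1195 d.
First-order decay: C = 0.61·exp(−0.51·0.1195) = 0.61·0.9409 = 0.5739 mg/L.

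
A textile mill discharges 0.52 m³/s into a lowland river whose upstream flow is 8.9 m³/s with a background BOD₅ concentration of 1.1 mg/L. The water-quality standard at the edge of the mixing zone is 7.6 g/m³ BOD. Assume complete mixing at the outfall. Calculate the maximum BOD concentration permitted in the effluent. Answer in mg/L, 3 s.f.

119 mg/L

Mass balance: 7.6·9.42 = 0.52·Cₑ + 8.9·1.1.
Cₑ = (71.59 − 9.79) / 0.52 = 118.8 mg/L.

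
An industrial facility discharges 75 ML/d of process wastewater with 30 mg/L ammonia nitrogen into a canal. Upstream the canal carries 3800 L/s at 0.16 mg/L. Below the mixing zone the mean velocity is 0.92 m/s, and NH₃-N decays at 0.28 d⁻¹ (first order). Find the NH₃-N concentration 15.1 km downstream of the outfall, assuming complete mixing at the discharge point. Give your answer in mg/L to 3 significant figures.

75 ML/d = 0.8681 m³/s.
3800 L/s = 3.8 m³/s.
After complete mixing, C₀ = (0.8681·30 + 3.8·0.16) / 4.668 = 5.709 mg/L.
Travel time t = 1.51e+04 m / 0.92 m/s = 1.641e+04 s = 0.19 d.
C = 5.709·exp(−0.28·0.19) = 5.709·0.9482 = 5.413 mg/L.

5.41 mg/L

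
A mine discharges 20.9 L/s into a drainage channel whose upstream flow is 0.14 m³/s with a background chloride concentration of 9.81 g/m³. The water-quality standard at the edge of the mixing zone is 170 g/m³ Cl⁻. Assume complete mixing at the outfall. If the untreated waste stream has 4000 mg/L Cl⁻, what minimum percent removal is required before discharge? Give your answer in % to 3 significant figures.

68.9 %

20.9 L/s = 0.0209 m³/s.
Mass balance: 170·0.1609 = 0.0209·Cₑ + 0.14·9.81.
Cₑ = (27.35 − 1.373) / 0.0209 = 1243 mg/L.
Required removal = 1 − 1243/4000 = 68.92 %.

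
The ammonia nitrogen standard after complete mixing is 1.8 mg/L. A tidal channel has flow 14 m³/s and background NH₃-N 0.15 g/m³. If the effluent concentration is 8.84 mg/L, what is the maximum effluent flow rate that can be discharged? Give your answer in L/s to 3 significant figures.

Mass balance at complete mixing: C_std·(Q_w + Q_r) = Q_w·C_e + Q_r·C_b.
Rearranging, Q_w = Q_r·(C_std − C_b)/(C_e − C_std) = 14·(1.8 − 0.15) / (8.84 − 1.8) = 3.281 m³/s.
= 3281 L/s.

3280 L/s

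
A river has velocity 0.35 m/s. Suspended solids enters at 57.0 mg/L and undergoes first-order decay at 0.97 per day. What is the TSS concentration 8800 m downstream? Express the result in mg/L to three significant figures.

43.0 mg/L

Travel time t = 8800 m / 0.35 m/s = 8800/0.35 = 2.514e+04 s = 0.291 d.
First-order decay: C = 57.0·exp(−0.97·0.291) = 57.0·0.7541 = 42.98 mg/L.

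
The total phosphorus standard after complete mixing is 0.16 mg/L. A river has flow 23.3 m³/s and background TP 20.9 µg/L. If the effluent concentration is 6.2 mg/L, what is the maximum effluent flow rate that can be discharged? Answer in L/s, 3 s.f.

20.9 µg/L = 0.0209 mg/L.
Mass balance at complete mixing: C_std·(Q_w + Q_r) = Q_w·C_e + Q_r·C_b.
Rearranging, Q_w = Q_r·(C_std − C_b)/(C_e − C_std) = 23.3·(0.16 − 0.0209) / (6.2 − 0.16) = 0.5366 m³/s.
= 536.6 L/s.

537 L/s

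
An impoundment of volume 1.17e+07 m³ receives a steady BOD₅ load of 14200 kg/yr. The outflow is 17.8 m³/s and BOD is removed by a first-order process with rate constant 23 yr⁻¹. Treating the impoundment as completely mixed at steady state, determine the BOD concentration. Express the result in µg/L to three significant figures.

17.1 µg/L

Outflow Q = 17.8 m³/s × 3.156e+07 s/yr = 5.617e+08 m³/yr.
Steady-state CSTR mass balance: W = Q·C + k·V·C, so C = W/(Q + kV).
Q + kV = 5.617e+08 + 23·1.17e+07 = 8.308e+08 m³/yr.
C = 14200/8.308e+08 = 1.709e-05 kg/m³ = 0.01709 mg/L = 17.09 µg/L.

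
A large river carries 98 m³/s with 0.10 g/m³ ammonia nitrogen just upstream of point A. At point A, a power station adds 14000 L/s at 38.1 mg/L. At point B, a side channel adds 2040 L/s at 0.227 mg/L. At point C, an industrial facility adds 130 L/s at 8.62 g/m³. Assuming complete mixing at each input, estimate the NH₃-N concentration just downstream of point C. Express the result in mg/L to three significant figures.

4.77 mg/L

14000 L/s = 14 m³/s.
After input A: C = (98·0.1 + 14·38.1) / 112 = 4.85 mg/L.
2040 L/s = 2.04 m³/s.
After input B: C = (112·4.85 + 2.04·0.227) / 114 = 4.767 mg/L.
130 L/s = 0.13 m³/s.
After input C: C = (114·4.767 + 0.13·8.62) / 114.2 = 4.772 mg/L.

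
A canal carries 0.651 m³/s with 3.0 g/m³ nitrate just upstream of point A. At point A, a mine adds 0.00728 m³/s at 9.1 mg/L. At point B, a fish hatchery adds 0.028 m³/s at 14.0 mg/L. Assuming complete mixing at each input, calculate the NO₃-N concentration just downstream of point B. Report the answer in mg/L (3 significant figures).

3.51 mg/L

After input A: C = (0.651·3 + 0.00728·9.1) / 0.6583 = 3.067 mg/L.
After input B: C = (0.6583·3.067 + 0.028·14) / 0.6863 = 3.514 mg/L.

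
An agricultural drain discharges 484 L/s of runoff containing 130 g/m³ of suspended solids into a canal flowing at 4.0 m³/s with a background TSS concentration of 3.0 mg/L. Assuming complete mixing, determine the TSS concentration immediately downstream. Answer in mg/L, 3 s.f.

16.7 mg/L

484 L/s = 0.484 m³/s.
Conservation of mass across the mixing zone: C = (0.484·130 + 4·3) / (0.484 + 4) = 74.92/4.484 = 16.71 mg/L.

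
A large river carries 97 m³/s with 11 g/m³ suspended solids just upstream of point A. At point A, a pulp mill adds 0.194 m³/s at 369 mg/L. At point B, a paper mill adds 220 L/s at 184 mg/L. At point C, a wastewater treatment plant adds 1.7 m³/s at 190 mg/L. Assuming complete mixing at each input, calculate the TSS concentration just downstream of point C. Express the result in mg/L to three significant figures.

15.2 mg/L

After input A: C = (97·11 + 0.194·369) / 97.19 = 11.71 mg/L.
220 L/s = 0.22 m³/s.
After input B: C = (97.19·11.71 + 0.22·184) / 97.41 = 12.1 mg/L.
After input C: C = (97.41·12.1 + 1.7·190) / 99.11 = 15.15 mg/L.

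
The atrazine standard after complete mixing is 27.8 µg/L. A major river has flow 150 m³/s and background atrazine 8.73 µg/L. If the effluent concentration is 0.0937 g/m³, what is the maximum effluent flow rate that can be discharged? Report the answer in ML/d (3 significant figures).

3750 ML/d

8.73 µg/L = 0.00873 mg/L.
27.8 µg/L = 0.0278 mg/L.
Mass balance at complete mixing: C_std·(Q_w + Q_r) = Q_w·C_e + Q_r·C_b.
Rearranging, Q_w = Q_r·(C_std − C_b)/(C_e − C_std) = 150·(0.0278 − 0.00873) / (0.0937 − 0.0278) = 43.41 m³/s.
= 3750 ML/d.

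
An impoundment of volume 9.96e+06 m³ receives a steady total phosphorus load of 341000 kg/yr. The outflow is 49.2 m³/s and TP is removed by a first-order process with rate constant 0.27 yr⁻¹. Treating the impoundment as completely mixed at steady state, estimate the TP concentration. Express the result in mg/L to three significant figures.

0.219 mg/L

Outflow Q = 49.2 m³/s × 3.156e+07 s/yr = 1.553e+09 m³/yr.
Steady-state CSTR mass balance: W = Q·C + k·V·C, so C = W/(Q + kV).
Q + kV = 1.553e+09 + 0.27·9.96e+06 = 1.555e+09 m³/yr.
C = 341000/1.555e+09 = 0.0002192 kg/m³ = 0.2192 mg/L.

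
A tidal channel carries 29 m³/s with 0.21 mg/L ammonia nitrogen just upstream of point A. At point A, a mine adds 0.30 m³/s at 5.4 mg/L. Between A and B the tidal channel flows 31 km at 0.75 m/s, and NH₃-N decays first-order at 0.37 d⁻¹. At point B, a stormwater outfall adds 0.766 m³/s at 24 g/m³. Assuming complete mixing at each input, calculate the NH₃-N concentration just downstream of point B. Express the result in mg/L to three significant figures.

After input A: C = (29·0.21 + 0.3·5.4) / 29.3 = 0.2631 mg/L.
Over the 31 km reach to input B (t = 4.133e+04 s = 0.4784 d), decay gives C = 0.2631·exp(−0.37·0.4784) = 0.2205 mg/L.
After input B: C = (29.3·0.2205 + 0.766·24) / 30.07 = 0.8263 mg/L.

0.826 mg/L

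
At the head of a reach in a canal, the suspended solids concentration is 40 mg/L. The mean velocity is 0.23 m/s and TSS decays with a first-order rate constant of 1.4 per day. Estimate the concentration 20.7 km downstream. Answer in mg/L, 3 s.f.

Travel time t = 20.7 km / 0.23 m/s = 2.07e+04/0.23 = 9e+04 s = 1.042 d.
First-order decay: C = 40·exp(−1.4·1.042) = 40·0.2326 = 9.305 mg/L.

9.30 mg/L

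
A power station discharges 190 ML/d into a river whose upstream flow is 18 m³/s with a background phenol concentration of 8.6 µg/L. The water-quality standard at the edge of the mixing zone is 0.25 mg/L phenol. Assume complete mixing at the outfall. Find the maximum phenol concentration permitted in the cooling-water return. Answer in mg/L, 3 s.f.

190 ML/d = 2.199 m³/s.
8.6 µg/L = 0.0086 mg/L.
Mass balance: 0.25·20.2 = 2.199·Cₑ + 18·0.0086.
Cₑ = (5.05 − 0.1548) / 2.199 = 2.226 mg/L.

2.23 mg/L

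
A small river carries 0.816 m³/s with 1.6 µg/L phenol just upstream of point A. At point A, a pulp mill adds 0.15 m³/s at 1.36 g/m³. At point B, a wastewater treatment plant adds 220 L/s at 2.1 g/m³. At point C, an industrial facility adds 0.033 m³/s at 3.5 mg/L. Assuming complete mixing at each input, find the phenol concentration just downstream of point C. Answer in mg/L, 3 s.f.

0.642 mg/L

1.6 µg/L = 0.0016 mg/L.
After input A: C = (0.816·0.0016 + 0.15·1.36) / 0.966 = 0.2125 mg/L.
220 L/s = 0.22 m³/s.
After input B: C = (0.966·0.2125 + 0.22·2.1) / 1.186 = 0.5627 mg/L.
After input C: C = (1.186·0.5627 + 0.033·3.5) / 1.219 = 0.6422 mg/L.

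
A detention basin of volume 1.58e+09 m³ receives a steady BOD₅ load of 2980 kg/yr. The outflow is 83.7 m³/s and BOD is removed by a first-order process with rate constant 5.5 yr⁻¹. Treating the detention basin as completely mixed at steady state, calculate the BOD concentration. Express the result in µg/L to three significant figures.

Outflow Q = 83.7 m³/s × 3.156e+07 s/yr = 2.641e+09 m³/yr.
Steady-state CSTR mass balance: W = Q·C + k·V·C, so C = W/(Q + kV).
Q + kV = 2.641e+09 + 5.5·1.58e+09 = 1.133e+10 m³/yr.
C = 2980/1.133e+10 = 2.63e-07 kg/m³ = 0.000263 mg/L = 0.263 µg/L.

0.263 µg/L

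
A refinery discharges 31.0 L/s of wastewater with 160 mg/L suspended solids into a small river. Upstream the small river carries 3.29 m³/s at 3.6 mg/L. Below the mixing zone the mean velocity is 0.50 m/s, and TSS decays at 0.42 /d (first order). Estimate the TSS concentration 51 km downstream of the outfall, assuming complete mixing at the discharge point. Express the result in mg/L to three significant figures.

31.0 L/s = 0.031 m³/s.
After complete mixing, C₀ = (0.031·160 + 3.29·3.6) / 3.321 = 5.06 mg/L.
Travel time t = 5.1e+04 m / 0.50 m/s = 1.02e+05 s = 1.181 d.
C = 5.06·exp(−0.42·1.181) = 5.06·0.6091 = 3.082 mg/L.

3.08 mg/L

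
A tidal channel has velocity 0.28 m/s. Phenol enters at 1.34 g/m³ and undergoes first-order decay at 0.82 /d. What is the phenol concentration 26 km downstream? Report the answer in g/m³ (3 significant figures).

0.555 g/m³

Travel time t = 26 km / 0.28 m/s = 2.6e+04/0.28 = 9.286e+04 s = 1.075 d.
First-order decay: C = 1.34·exp(−0.82·1.075) = 1.34·0.4143 = 0.5551 g/m³.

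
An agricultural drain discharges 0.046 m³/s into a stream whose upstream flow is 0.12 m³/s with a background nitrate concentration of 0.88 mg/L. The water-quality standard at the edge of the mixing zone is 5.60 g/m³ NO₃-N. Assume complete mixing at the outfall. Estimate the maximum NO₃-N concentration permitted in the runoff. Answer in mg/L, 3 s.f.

Mass balance: 5.6·0.166 = 0.046·Cₑ + 0.12·0.88.
Cₑ = (0.9296 − 0.1056) / 0.046 = 17.91 mg/L.

17.9 mg/L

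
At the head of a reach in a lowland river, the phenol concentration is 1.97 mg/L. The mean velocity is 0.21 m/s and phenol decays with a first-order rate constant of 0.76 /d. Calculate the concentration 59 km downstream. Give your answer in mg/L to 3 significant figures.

Travel time t = 59 km / 0.21 m/s = 5.9e+04/0.21 = 2.81e+05 s = 3.252 d.
First-order decay: C = 1.97·exp(−0.76·3.252) = 1.97·0.08447 = 0.1664 mg/L.

0.166 mg/L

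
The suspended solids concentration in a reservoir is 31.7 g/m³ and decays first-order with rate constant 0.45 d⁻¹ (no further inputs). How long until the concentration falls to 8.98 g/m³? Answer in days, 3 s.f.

2.80 d

t = ln(C₀/C)/k = ln(31.7/8.98)/0.45 = 1.261/0.45 = 2.803 d.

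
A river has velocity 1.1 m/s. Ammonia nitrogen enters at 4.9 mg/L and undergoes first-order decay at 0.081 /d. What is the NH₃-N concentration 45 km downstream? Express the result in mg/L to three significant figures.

4.72 mg/L

Travel time t = 45 km / 1.1 m/s = 4.5e+04/1.1 = 4.091e+04 s = 0.4735 d.
First-order decay: C = 4.9·exp(−0.081·0.4735) = 4.9·0.9624 = 4.716 mg/L.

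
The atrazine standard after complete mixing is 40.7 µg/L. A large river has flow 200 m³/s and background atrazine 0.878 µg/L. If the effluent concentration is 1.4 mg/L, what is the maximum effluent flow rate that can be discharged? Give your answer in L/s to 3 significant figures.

0.878 µg/L = 0.000878 mg/L.
40.7 µg/L = 0.0407 mg/L.
Mass balance at complete mixing: C_std·(Q_w + Q_r) = Q_w·C_e + Q_r·C_b.
Rearranging, Q_w = Q_r·(C_std − C_b)/(C_e − C_std) = 200·(0.0407 − 0.000878) / (1.4 − 0.0407) = 5.859 m³/s.
= 5859 L/s.

5860 L/s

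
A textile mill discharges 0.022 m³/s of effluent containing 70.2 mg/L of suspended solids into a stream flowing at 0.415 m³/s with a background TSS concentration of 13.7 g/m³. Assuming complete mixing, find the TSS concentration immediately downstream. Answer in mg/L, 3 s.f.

16.5 mg/L

By mass balance at complete mixing, C = (0.022·70.2 + 0.415·13.7) / (0.022 + 0.415) = 7.23/0.437 = 16.54 mg/L.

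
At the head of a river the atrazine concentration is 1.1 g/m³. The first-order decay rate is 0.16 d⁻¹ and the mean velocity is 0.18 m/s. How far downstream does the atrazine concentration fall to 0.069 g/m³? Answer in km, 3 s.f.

269 km

From C = C₀·e^(−kt), t = ln(C₀/C)/k = ln(1.1/0.069)/0.16 = 2.769/0.16 = 17.31 d.
Distance = v·t = 0.18 m/s × 1.495e+06 s = 2.691e+05 m = 269.1 km.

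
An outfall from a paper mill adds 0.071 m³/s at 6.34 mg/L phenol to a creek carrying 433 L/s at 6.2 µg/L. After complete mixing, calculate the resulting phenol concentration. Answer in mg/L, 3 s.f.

433 L/s = 0.433 m³/s.
6.2 µg/L = 0.0062 mg/L.
By mass balance at complete mixing, C = (0.071·6.34 + 0.433·0.0062) / (0.071 + 0.433) = 0.4528/0.504 = 0.8985 mg/L.

0.898 mg/L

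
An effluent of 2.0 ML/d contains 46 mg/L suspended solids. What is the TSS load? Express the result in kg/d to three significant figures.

2.0 ML/d = 0.02315 m³/s.
Mass flux = Q·C = 0.02315 m³/s × 46 g/m³ = 1.065 g/s.
= 1.065 g/s × 86.4 = 92 kg/d.

92.0 kg/d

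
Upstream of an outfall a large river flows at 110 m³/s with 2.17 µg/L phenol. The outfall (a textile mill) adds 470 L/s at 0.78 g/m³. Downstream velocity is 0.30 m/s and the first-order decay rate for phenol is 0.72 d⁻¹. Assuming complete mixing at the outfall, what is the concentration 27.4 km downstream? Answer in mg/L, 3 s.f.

0.00256 mg/L

470 L/s = 0.47 m³/s.
2.17 µg/L = 0.00217 mg/L.
After complete mixing, C₀ = (0.47·0.78 + 110·0.00217) / 110.5 = 0.005479 mg/L.
Travel time t = 2.74e+04 m / 0.30 m/s = 9.133e+04 s = 1.057 d.
C = 0.005479·exp(−0.72·1.057) = 0.005479·0.4671 = 0.00256 mg/L.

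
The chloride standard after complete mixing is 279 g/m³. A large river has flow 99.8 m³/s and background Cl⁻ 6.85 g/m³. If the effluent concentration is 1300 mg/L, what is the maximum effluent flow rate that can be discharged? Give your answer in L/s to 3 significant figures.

26600 L/s

Mass balance at complete mixing: C_std·(Q_w + Q_r) = Q_w·C_e + Q_r·C_b.
Rearranging, Q_w = Q_r·(C_std − C_b)/(C_e − C_std) = 99.8·(279 − 6.85) / (1300 − 279) = 26.6 m³/s.
= 2.66e+04 L/s.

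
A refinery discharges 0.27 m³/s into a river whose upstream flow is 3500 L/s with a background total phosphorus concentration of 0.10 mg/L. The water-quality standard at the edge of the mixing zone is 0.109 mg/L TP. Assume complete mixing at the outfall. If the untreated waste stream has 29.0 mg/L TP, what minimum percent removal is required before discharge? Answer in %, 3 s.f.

3500 L/s = 3.5 m³/s.
Mass balance: 0.109·3.77 = 0.27·Cₑ + 3.5·0.1.
Cₑ = (0.4109 − 0.35) / 0.27 = 0.2257 mg/L.
Required removal = 1 − 0.2257/29.0 = 99.22 %.

99.2 %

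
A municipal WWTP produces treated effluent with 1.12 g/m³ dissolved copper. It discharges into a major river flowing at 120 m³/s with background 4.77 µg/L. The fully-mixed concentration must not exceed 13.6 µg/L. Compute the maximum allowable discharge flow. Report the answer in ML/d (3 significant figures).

82.7 ML/d

4.77 µg/L = 0.00477 mg/L.
13.6 µg/L = 0.0136 mg/L.
Mass balance at complete mixing: C_std·(Q_w + Q_r) = Q_w·C_e + Q_r·C_b.
Rearranging, Q_w = Q_r·(C_std − C_b)/(C_e − C_std) = 120·(0.0136 − 0.00477) / (1.12 − 0.0136) = 0.9577 m³/s.
= 82.75 ML/d.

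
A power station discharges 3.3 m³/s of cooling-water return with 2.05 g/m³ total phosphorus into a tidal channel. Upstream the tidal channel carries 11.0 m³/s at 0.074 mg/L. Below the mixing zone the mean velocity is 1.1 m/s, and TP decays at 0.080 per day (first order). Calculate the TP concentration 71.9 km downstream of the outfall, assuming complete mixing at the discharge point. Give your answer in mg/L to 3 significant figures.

After complete mixing, C₀ = (3.3·2.05 + 11·0.074) / 14.3 = 0.53 mg/L.
Travel time t = 7.19e+04 m / 1.1 m/s = 6.536e+04 s = 0.7565 d.
C = 0.53·exp(−0.080·0.7565) = 0.53·0.9413 = 0.4989 mg/L.

0.499 mg/L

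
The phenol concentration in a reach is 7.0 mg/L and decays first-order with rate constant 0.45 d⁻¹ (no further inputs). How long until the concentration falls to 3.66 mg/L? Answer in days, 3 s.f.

1.44 d

t = ln(C₀/C)/k = ln(7.0/3.66)/0.45 = 0.6484/0.45 = 1.441 d.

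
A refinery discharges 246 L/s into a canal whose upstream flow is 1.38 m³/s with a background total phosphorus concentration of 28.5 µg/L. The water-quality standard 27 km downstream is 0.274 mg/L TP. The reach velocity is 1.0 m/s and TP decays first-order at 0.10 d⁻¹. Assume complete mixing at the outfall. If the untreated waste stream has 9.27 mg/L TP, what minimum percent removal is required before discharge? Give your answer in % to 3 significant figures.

246 L/s = 0.246 m³/s.
28.5 µg/L = 0.0285 mg/L.
Travel time to the compliance point: t = 2.7e+04/1.0 = 2.7e+04 s = 0.3125 d; decay factor exp(−0.10·0.3125) = 0.9692.
So the concentration just after mixing may be at most 0.274/0.9692 = 0.2827 mg/L.
Mass balance: 0.2827·1.626 = 0.246·Cₑ + 1.38·0.0285.
Cₑ = (0.4597 − 0.03933) / 0.246 = 1.709 mg/L.
Required removal = 1 − 1.709/9.27 = 81.57 %.

81.6 %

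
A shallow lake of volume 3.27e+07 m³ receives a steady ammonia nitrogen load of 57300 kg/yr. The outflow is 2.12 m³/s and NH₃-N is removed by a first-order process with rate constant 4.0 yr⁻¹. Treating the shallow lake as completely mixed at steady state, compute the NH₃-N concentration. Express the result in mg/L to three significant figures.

0.290 mg/L

Outflow Q = 2.12 m³/s × 3.156e+07 s/yr = 6.69e+07 m³/yr.
Steady-state CSTR mass balance: W = Q·C + k·V·C, so C = W/(Q + kV).
Q + kV = 6.69e+07 + 4.0·3.27e+07 = 1.977e+08 m³/yr.
C = 57300/1.977e+08 = 0.0002898 kg/m³ = 0.2898 mg/L.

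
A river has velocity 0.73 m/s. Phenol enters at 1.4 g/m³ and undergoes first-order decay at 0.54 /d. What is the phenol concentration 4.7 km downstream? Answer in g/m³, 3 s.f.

Travel time t = 4.7 km / 0.73 m/s = 4700/0.73 = 6438 s = 0.07452 d.
First-order decay: C = 1.4·exp(−0.54·0.07452) = 1.4·0.9606 = 1.345 g/m³.

1.34 g/m³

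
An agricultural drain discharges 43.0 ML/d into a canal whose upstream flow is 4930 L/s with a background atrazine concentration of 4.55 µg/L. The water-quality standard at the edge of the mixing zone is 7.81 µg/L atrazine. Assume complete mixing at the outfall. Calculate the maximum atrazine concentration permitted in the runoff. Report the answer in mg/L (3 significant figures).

0.0401 mg/L

43.0 ML/d = 0.4977 m³/s.
4930 L/s = 4.93 m³/s.
4.55 µg/L = 0.00455 mg/L.
7.81 µg/L = 0.00781 mg/L.
Mass balance: 0.00781·5.428 = 0.4977·Cₑ + 4.93·0.00455.
Cₑ = (0.04239 − 0.02243) / 0.4977 = 0.0401 mg/L.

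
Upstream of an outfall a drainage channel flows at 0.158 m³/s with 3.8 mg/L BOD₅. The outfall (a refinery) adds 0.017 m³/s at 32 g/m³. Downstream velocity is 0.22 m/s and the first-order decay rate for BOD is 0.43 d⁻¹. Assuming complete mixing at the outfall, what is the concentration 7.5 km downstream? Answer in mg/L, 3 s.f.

After complete mixing, C₀ = (0.017·32 + 0.158·3.8) / 0.175 = 6.539 mg/L.
Travel time t = 7500 m / 0.22 m/s = 3.409e+04 s = 0.3946 d.
C = 6.539·exp(−0.43·0.3946) = 6.539·0.8439 = 5.519 mg/L.

5.52 mg/L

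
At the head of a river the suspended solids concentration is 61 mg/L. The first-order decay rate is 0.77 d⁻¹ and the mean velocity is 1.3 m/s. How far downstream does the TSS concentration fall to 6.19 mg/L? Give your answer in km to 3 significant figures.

334 km

From C = C₀·e^(−kt), t = ln(C₀/C)/k = ln(61/6.19)/0.77 = 2.288/0.77 = 2.971 d.
Distance = v·t = 1.3 m/s × 2.567e+05 s = 3.337e+05 m = 333.7 km.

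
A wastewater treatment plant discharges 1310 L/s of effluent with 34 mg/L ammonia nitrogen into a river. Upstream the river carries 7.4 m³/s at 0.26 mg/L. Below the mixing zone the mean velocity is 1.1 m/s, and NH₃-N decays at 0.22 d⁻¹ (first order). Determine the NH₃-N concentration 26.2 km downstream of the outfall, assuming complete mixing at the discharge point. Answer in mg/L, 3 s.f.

1310 L/s = 1.31 m³/s.
After complete mixing, C₀ = (1.31·34 + 7.4·0.26) / 8.71 = 5.335 mg/L.
Travel time t = 2.62e+04 m / 1.1 m/s = 2.382e+04 s = 0.2757 d.
C = 5.335·exp(−0.22·0.2757) = 5.335·0.9412 = 5.021 mg/L.

5.02 mg/L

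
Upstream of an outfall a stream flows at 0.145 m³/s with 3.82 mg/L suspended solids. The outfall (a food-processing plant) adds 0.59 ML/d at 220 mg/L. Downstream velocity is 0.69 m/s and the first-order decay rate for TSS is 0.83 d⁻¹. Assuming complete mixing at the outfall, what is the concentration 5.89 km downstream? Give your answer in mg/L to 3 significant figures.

12.5 mg/L

0.59 ML/d = 0.006829 m³/s.
After complete mixing, C₀ = (0.006829·220 + 0.145·3.82) / 0.1518 = 13.54 mg/L.
Travel time t = 5890 m / 0.69 m/s = 8536 s = 0.0988 d.
C = 13.54·exp(−0.83·0.0988) = 13.54·0.9213 = 12.48 mg/L.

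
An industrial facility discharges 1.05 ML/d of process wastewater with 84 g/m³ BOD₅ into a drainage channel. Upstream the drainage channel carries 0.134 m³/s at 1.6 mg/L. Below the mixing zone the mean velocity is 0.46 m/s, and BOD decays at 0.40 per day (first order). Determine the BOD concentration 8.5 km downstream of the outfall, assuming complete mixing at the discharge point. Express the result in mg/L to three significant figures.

7.76 mg/L

1.05 ML/d = 0.01215 m³/s.
After complete mixing, C₀ = (0.01215·84 + 0.134·1.6) / 0.1462 = 8.452 mg/L.
Travel time t = 8500 m / 0.46 m/s = 1.848e+04 s = 0.2139 d.
C = 8.452·exp(−0.40·0.2139) = 8.452·0.918 = 7.759 mg/L.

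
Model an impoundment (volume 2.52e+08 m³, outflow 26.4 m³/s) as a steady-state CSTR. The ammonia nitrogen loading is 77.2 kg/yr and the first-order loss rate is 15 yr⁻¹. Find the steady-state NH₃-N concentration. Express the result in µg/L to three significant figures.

Outflow Q = 26.4 m³/s × 3.156e+07 s/yr = 8.331e+08 m³/yr.
Steady-state CSTR mass balance: W = Q·C + k·V·C, so C = W/(Q + kV).
Q + kV = 8.331e+08 + 15·2.52e+08 = 4.613e+09 m³/yr.
C = 77.2/4.613e+09 = 1.673e-08 kg/m³ = 1.673e-05 mg/L = 0.01673 µg/L.

0.0167 µg/L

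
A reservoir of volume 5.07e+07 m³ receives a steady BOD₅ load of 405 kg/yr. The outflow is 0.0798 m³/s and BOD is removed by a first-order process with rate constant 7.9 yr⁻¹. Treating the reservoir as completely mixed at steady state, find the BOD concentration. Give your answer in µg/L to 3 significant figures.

1.00 µg/L

Outflow Q = 0.0798 m³/s × 3.156e+07 s/yr = 2.518e+06 m³/yr.
Steady-state CSTR mass balance: W = Q·C + k·V·C, so C = W/(Q + kV).
Q + kV = 2.518e+06 + 7.9·5.07e+07 = 4.03e+08 m³/yr.
C = 405/4.03e+08 = 1.005e-06 kg/m³ = 0.001005 mg/L = 1.005 µg/L.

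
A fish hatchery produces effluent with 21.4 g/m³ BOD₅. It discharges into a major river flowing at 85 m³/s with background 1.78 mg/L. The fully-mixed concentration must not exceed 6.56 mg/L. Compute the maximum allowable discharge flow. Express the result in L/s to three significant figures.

27400 L/s

Mass balance at complete mixing: C_std·(Q_w + Q_r) = Q_w·C_e + Q_r·C_b.
Rearranging, Q_w = Q_r·(C_std − C_b)/(C_e − C_std) = 85·(6.56 − 1.78) / (21.4 − 6.56) = 27.38 m³/s.
= 2.738e+04 L/s.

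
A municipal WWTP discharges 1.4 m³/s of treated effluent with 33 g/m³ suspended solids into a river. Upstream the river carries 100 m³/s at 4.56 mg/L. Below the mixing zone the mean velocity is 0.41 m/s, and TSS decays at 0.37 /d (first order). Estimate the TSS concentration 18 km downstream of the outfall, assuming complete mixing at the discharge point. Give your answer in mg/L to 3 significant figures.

4.10 mg/L

After complete mixing, C₀ = (1.4·33 + 100·4.56) / 101.4 = 4.953 mg/L.
Travel time t = 1.8e+04 m / 0.41 m/s = 4.39e+04 s = 0.5081 d.
C = 4.953·exp(−0.37·0.5081) = 4.953·0.8286 = 4.104 mg/L.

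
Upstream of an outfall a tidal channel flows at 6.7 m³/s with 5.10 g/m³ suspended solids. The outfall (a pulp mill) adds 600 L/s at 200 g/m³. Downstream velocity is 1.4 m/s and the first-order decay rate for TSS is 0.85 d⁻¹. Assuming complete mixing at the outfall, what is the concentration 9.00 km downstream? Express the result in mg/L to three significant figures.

19.8 mg/L

600 L/s = 0.6 m³/s.
After complete mixing, C₀ = (0.6·200 + 6.7·5.1) / 7.3 = 21.12 mg/L.
Travel time t = 9000 m / 1.4 m/s = 6429 s = 0.0744 d.
C = 21.12·exp(−0.85·0.0744) = 21.12·0.9387 = 19.82 mg/L.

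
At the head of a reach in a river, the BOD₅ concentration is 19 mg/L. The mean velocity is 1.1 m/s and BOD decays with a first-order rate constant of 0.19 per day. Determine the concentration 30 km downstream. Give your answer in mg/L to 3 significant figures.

17.9 mg/L

Travel time t = 30 km / 1.1 m/s = 3e+04/1.1 = 2.727e+04 s = 0.3157 d.
First-order decay: C = 19·exp(−0.19·0.3157) = 19·0.9418 = 17.89 mg/L.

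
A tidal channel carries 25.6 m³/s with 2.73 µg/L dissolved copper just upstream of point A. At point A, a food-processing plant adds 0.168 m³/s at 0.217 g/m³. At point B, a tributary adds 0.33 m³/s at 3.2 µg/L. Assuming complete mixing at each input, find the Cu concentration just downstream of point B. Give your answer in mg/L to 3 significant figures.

0.00412 mg/L

2.73 µg/L = 0.00273 mg/L.
After input A: C = (25.6·0.00273 + 0.168·0.217) / 25.77 = 0.004127 mg/L.
3.2 µg/L = 0.0032 mg/L.
After input B: C = (25.77·0.004127 + 0.33·0.0032) / 26.1 = 0.004115 mg/L.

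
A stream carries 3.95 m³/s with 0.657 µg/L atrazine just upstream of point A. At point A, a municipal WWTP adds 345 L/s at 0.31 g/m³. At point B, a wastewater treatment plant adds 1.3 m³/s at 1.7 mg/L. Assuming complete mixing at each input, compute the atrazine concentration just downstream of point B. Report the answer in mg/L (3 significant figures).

0.657 µg/L = 0.000657 mg/L.
345 L/s = 0.345 m³/s.
After input A: C = (3.95·0.000657 + 0.345·0.31) / 4.295 = 0.02551 mg/L.
After input B: C = (4.295·0.02551 + 1.3·1.7) / 5.595 = 0.4146 mg/L.

0.415 mg/L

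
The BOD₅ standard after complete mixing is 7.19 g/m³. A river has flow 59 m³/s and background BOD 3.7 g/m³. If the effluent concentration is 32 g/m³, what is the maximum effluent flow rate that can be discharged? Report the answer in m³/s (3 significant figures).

Mass balance at complete mixing: C_std·(Q_w + Q_r) = Q_w·C_e + Q_r·C_b.
Rearranging, Q_w = Q_r·(C_std − C_b)/(C_e − C_std) = 59·(7.19 − 3.7) / (32 − 7.19) = 8.299 m³/s.

8.30 m³/s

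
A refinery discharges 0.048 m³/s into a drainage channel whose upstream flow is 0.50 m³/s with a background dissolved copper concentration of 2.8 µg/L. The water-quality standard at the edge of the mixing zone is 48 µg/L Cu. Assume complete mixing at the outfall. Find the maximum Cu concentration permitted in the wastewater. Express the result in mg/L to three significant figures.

2.8 µg/L = 0.0028 mg/L.
48 µg/L = 0.048 mg/L.
Mass balance: 0.048·0.548 = 0.048·Cₑ + 0.5·0.0028.
Cₑ = (0.0263 − 0.0014) / 0.048 = 0.5188 mg/L.

0.519 mg/L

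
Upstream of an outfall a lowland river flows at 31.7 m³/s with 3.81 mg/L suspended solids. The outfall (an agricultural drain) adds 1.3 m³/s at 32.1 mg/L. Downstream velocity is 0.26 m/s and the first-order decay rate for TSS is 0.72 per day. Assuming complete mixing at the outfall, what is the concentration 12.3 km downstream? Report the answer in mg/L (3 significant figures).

After complete mixing, C₀ = (1.3·32.1 + 31.7·3.81) / 33 = 4.924 mg/L.
Travel time t = 1.23e+04 m / 0.26 m/s = 4.731e+04 s = 0.5475 d.
C = 4.924·exp(−0.72·0.5475) = 4.924·0.6742 = 3.32 mg/L.

3.32 mg/L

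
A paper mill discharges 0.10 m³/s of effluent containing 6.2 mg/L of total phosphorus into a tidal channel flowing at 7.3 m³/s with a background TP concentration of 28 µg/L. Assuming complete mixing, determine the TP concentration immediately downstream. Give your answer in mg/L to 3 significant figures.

28 µg/L = 0.028 mg/L.
Conservation of mass across the mixing zone: C = (0.1·6.2 + 7.3·0.028) / (0.1 + 7.3) = 0.8244/7.4 = 0.1114 mg/L.

0.111 mg/L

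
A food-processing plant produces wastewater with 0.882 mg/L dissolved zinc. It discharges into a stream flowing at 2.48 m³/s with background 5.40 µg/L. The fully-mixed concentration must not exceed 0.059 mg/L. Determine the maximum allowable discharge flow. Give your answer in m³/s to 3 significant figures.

5.40 µg/L = 0.0054 mg/L.
Mass balance at complete mixing: C_std·(Q_w + Q_r) = Q_w·C_e + Q_r·C_b.
Rearranging, Q_w = Q_r·(C_std − C_b)/(C_e − C_std) = 2.48·(0.059 − 0.0054) / (0.882 − 0.059) = 0.1615 m³/s.

0.162 m³/s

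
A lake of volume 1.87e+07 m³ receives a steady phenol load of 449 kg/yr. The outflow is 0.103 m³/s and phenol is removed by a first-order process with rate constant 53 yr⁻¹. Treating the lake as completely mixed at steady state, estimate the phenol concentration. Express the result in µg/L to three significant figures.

0.452 µg/L

Outflow Q = 0.103 m³/s × 3.156e+07 s/yr = 3.25e+06 m³/yr.
Steady-state CSTR mass balance: W = Q·C + k·V·C, so C = W/(Q + kV).
Q + kV = 3.25e+06 + 53·1.87e+07 = 9.944e+08 m³/yr.
C = 449/9.944e+08 = 4.516e-07 kg/m³ = 0.0004516 mg/L = 0.4516 µg/L.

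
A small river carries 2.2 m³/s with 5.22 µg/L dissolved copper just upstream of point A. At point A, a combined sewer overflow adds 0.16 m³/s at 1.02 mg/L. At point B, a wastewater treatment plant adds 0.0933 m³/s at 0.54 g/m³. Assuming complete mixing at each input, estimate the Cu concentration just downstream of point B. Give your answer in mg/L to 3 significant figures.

5.22 µg/L = 0.00522 mg/L.
After input A: C = (2.2·0.00522 + 0.16·1.02) / 2.36 = 0.07402 mg/L.
After input B: C = (2.36·0.07402 + 0.0933·0.54) / 2.453 = 0.09174 mg/L.

0.0917 mg/L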